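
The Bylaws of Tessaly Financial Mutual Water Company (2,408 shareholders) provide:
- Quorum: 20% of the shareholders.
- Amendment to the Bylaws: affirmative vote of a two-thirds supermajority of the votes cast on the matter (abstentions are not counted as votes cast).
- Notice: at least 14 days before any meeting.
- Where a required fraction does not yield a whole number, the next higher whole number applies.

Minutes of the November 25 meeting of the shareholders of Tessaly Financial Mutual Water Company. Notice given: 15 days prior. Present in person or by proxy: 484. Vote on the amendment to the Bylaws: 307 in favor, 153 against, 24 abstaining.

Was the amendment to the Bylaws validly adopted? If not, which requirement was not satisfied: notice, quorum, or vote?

Valid — all requirements satisfied.

Notice: 15 days given; 14 required. Satisfied.
Quorum: 20% of 2,408 = 481.60, rounded up to 482; 484 present. Satisfied.
Vote: requires two-thirds of the votes cast (484 − 24 abstaining = 460); 2/3 of 460 = 306.67, rounded up to 307, so 307 needed; 307 in favor. Satisfied.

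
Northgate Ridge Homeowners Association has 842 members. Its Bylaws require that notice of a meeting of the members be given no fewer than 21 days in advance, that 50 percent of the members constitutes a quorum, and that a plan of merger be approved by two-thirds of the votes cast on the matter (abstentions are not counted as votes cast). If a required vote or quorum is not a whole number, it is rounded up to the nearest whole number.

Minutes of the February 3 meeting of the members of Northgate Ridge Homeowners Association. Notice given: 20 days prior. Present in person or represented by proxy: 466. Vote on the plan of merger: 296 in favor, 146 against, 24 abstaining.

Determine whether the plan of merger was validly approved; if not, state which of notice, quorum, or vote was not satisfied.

Invalid — notice requirement not satisfied.

Notice: 20 days given; 21 required. Not satisfied.
Quorum: 50% of 842 = 421; 466 present. Satisfied.
Vote: requires two-thirds of the votes cast (466 − 24 abstaining = 442); 2/3 of 442 = 294.67, rounded up to 295, so 295 needed; 296 in favor. Satisfied.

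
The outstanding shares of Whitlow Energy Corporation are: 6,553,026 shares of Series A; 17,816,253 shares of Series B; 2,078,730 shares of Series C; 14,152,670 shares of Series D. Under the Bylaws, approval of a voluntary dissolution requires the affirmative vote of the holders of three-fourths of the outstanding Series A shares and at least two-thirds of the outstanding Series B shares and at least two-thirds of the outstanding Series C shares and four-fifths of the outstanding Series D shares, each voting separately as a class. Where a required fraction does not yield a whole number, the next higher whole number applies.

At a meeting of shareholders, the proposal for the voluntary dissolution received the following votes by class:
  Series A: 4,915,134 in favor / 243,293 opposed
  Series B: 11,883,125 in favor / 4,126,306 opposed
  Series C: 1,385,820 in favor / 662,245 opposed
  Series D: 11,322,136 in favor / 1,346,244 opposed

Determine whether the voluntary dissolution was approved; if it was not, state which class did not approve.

Series A: 3/4 of 6553026 = 4914769.50, rounded up to 4914770; 4,914,770 required, 4,915,134 in favor — approved.
Series B: 2/3 of 17816253 = 11877502; 11,877,502 required, 11,883,125 in favor — approved.
Series C: 2/3 of 2078730 = 1385820; 1,385,820 required, 1,385,820 in favor — approved.
Series D: 4/5 of 14152670 = 11322136; 11,322,136 required, 11,322,136 in favor — approved.

Approved — every class gave the required vote.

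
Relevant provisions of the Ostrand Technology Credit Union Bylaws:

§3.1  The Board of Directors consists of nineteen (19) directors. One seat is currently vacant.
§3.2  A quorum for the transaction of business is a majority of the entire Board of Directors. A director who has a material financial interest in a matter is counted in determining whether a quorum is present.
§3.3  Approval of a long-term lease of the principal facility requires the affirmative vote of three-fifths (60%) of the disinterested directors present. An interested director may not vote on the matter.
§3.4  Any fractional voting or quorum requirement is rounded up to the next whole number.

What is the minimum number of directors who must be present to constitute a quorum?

A majority of 19 is 10.

10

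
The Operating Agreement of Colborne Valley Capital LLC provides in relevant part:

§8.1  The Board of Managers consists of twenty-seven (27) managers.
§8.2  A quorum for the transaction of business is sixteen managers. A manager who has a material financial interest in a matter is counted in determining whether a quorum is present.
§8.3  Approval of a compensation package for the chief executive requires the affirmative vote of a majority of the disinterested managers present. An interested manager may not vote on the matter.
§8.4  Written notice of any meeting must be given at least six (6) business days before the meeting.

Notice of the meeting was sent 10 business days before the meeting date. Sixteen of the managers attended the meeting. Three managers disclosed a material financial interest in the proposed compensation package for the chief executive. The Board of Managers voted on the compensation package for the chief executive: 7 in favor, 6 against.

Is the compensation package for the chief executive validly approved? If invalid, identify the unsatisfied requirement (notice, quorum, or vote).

Valid — all requirements satisfied.

Notice: 10 business days given; 6 required (10 ≥ 6). Satisfied.
Quorum: 16 present (interested managers count toward quorum); quorum is 16. Satisfied.
Vote: the compensation package for the chief executive requires a majority of the disinterested managers present (16 − 3 = 13). A majority of 13 is 7, so 7 affirmative votes are needed; 7 voted in favor. Satisfied.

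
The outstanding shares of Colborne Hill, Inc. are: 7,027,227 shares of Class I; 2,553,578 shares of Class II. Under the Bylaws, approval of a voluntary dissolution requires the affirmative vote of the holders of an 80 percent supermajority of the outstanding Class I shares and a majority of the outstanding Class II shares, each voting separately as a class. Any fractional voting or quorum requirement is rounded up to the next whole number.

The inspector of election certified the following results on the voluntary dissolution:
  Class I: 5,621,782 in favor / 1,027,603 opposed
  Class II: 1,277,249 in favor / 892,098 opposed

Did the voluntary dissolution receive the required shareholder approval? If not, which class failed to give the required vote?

Approved — every class gave the required vote.

Class I: 4/5 of 7027227 = 5621781.60, rounded up to 5621782; 5,621,782 required, 5,621,782 in favor — approved.
Class II: a majority of 2553578 is 1276790; 1,276,790 required, 1,277,249 in favor — approved.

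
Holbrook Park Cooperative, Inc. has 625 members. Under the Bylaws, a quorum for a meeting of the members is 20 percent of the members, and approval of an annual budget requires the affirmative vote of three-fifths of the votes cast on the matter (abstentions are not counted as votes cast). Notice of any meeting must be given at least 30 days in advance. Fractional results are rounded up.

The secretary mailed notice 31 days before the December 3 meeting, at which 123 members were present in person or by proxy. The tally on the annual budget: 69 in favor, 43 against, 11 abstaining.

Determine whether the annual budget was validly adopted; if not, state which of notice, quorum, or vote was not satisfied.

Notice: 31 days given; 30 required. Satisfied.
Quorum: 20% of 625 = 125; 123 present. Not satisfied.
Vote: requires three-fifths of the votes cast (123 − 11 abstaining = 112); 3/5 of 112 = 67.20, rounded up to 68, so 68 needed; 69 in favor. Satisfied.

Invalid — quorum requirement not satisfied.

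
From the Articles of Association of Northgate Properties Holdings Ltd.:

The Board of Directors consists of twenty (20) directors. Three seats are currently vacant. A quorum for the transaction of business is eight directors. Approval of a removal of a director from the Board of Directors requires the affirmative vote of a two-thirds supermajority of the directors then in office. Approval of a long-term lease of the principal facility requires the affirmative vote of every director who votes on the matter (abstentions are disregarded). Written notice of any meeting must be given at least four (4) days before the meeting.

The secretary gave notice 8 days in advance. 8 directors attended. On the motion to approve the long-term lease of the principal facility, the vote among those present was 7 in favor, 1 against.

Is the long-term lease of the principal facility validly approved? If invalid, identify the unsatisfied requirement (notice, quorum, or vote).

Notice: 8 days given; 4 required (8 ≥ 4). Satisfied.
Quorum: 8 present; quorum is 8. Satisfied.
Vote: the long-term lease of the principal facility requires the unanimous vote of the votes cast (8). Unanimous means all 8, so 8 affirmative votes are needed; 7 voted in favor. Not satisfied.

Invalid — vote requirement not satisfied.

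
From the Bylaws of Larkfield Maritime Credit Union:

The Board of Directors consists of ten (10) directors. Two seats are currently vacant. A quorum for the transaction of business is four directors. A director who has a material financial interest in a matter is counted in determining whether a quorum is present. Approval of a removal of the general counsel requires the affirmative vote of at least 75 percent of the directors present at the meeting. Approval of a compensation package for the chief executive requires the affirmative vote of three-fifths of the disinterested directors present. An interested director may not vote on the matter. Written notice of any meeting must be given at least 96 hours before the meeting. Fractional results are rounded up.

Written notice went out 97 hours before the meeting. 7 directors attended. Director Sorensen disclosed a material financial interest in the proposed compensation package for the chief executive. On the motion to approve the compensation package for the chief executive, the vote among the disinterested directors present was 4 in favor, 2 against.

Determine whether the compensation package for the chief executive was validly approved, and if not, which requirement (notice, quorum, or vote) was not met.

Valid — all requirements satisfied.

Notice: 97 hours given; 96 required (97 ≥ 96). Satisfied.
Quorum: 7 present (interested directors count toward quorum); quorum is 4. Satisfied.
Vote: the compensation package for the chief executive requires three-fifths of the disinterested directors present (7 − 1 = 6). 3/5 of 6 = 3.60, rounded up to 4, so 4 affirmative votes are needed; 4 voted in favor. Satisfied.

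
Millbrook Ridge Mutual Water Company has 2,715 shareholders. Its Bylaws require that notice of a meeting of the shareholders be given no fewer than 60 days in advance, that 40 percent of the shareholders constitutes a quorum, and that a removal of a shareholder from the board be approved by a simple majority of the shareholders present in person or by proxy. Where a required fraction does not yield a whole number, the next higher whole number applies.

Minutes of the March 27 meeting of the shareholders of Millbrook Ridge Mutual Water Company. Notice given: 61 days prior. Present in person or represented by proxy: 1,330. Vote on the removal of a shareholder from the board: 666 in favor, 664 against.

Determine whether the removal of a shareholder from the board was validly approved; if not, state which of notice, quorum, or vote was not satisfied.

Notice: 61 days given; 60 required. Satisfied.
Quorum: 40% of 2,715 = 1,086; 1,330 present. Satisfied.
Vote: requires a majority of those present (1,330); a majority of 1330 is 666, so 666 needed; 666 in favor. Satisfied.

Valid — all requirements satisfied.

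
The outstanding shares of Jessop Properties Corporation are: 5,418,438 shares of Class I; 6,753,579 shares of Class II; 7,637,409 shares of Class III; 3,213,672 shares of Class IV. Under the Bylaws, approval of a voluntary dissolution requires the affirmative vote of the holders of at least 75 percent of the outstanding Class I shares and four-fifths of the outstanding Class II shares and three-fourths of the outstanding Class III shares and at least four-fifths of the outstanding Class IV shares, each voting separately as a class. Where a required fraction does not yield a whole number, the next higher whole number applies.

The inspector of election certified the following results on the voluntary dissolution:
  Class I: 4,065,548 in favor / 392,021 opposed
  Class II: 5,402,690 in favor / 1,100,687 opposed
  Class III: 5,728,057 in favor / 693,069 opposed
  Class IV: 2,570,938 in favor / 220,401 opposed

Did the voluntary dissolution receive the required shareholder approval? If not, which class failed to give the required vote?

Class I: 3/4 of 5418438 = 4063828.50, rounded up to 4063829; 4,063,829 required, 4,065,548 in favor — approved.
Class II: 4/5 of 6753579 = 5402863.20, rounded up to 5402864; 5,402,864 required, 5,402,690 in favor — not approved.
Class III: 3/4 of 7637409 = 5728056.75, rounded up to 5728057; 5,728,057 required, 5,728,057 in favor — approved.
Class IV: 4/5 of 3213672 = 2570937.60, rounded up to 2570938; 2,570,938 required, 2,570,938 in favor — approved.

Not approved — the Class II shares did not give the required vote.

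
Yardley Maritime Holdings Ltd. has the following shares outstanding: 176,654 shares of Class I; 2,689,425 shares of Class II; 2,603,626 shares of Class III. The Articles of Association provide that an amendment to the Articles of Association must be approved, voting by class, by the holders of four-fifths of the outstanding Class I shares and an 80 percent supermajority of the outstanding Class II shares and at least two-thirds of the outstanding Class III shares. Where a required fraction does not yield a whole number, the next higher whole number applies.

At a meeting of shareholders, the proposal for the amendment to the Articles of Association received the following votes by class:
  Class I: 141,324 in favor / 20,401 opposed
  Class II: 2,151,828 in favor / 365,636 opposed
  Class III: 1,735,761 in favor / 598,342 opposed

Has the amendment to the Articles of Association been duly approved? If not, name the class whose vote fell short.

Approved — every class gave the required vote.

Class I: 4/5 of 176654 = 141323.20, rounded up to 141324; 141,324 required, 141,324 in favor — approved.
Class II: 4/5 of 2689425 = 2151540; 2,151,540 required, 2,151,828 in favor — approved.
Class III: 2/3 of 2603626 = 1735750.67, rounded up to 1735751; 1,735,751 required, 1,735,761 in favor — approved.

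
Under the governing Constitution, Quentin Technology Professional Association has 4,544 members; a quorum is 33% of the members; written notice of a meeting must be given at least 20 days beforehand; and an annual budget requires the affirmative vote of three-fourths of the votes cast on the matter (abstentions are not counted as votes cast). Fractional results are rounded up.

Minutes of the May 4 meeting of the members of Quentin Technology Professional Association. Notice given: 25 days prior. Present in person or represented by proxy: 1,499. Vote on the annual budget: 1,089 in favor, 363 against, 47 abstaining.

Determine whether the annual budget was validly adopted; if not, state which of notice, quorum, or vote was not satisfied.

Notice: 25 days given; 20 required. Satisfied.
Quorum: 33% of 4,544 = 1,499.52, rounded up to 1,500; 1,499 present. Not satisfied.
Vote: requires three-fourths of the votes cast (1,499 − 47 abstaining = 1,452); 3/4 of 1452 = 1089, so 1,089 needed; 1,089 in favor. Satisfied.

Invalid — quorum requirement not satisfied.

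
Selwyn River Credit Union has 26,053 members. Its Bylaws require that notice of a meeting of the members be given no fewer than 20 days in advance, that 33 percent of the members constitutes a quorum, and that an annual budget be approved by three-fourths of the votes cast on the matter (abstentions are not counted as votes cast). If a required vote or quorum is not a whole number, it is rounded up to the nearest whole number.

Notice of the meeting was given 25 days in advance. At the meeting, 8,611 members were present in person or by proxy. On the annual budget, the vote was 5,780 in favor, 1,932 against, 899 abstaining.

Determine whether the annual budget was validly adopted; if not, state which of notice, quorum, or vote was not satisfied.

Notice: 25 days given; 20 required. Satisfied.
Quorum: 33% of 26,053 = 8,597.49, rounded up to 8,598; 8,611 present. Satisfied.
Vote: requires three-fourths of the votes cast (8,611 − 899 abstaining = 7,712); 3/4 of 7712 = 5784, so 5,784 needed; 5,780 in favor. Not satisfied.

Invalid — vote requirement not satisfied.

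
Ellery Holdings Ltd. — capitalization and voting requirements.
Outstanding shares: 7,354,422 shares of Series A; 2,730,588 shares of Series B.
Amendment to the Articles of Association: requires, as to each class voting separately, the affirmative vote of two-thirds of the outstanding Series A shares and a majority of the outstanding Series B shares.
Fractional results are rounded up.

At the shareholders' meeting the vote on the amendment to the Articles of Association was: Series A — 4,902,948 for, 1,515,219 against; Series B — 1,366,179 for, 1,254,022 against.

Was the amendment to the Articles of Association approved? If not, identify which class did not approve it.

Series A: 2/3 of 7354422 = 4902948; 4,902,948 required, 4,902,948 in favor — approved.
Series B: a majority of 2730588 is 1365295; 1,365,295 required, 1,366,179 in favor — approved.

Approved — every class gave the required vote.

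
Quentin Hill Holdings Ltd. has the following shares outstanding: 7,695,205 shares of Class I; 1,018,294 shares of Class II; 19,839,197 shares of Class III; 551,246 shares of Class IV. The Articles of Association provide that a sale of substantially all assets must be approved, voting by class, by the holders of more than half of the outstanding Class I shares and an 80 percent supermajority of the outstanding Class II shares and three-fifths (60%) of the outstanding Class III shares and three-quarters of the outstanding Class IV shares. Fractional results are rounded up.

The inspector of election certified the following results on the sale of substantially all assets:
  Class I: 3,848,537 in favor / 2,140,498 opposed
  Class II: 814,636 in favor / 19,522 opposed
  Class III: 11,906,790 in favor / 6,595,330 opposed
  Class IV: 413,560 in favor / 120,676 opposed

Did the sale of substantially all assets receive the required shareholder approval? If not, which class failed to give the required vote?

Class I: a majority of 7695205 is 3847603; 3,847,603 required, 3,848,537 in favor — approved.
Class II: 4/5 of 1018294 = 814635.20, rounded up to 814636; 814,636 required, 814,636 in favor — approved.
Class III: 3/5 of 19839197 = 11903518.20, rounded up to 11903519; 11,903,519 required, 11,906,790 in favor — approved.
Class IV: 3/4 of 551246 = 413434.50, rounded up to 413435; 413,435 required, 413,560 in favor — approved.

Approved — every class gave the required vote.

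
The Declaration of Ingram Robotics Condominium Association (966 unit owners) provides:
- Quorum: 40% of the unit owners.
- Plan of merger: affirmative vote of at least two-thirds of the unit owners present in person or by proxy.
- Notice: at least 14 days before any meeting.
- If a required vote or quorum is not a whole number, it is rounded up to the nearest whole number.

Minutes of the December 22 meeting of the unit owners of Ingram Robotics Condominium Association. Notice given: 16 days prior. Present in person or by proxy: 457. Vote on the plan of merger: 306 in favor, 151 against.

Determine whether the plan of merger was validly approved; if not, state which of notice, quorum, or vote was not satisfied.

Valid — all requirements satisfied.

Notice: 16 days given; 14 required. Satisfied.
Quorum: 40% of 966 = 386.40, rounded up to 387; 457 present. Satisfied.
Vote: requires two-thirds of those present (457); 2/3 of 457 = 304.67, rounded up to 305, so 305 needed; 306 in favor. Satisfied.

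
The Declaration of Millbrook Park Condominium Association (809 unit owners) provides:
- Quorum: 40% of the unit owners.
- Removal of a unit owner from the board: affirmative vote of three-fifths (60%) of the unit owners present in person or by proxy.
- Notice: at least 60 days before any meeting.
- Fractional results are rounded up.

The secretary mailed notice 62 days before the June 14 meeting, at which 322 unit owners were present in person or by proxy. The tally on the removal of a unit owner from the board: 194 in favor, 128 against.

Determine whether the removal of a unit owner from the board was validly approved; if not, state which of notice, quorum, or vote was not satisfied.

Invalid — quorum requirement not satisfied.

Notice: 62 days given; 60 required. Satisfied.
Quorum: 40% of 809 = 323.60, rounded up to 324; 322 present. Not satisfied.
Vote: requires three-fifths of those present (322); 3/5 of 322 = 193.20, rounded up to 194, so 194 needed; 194 in favor. Satisfied.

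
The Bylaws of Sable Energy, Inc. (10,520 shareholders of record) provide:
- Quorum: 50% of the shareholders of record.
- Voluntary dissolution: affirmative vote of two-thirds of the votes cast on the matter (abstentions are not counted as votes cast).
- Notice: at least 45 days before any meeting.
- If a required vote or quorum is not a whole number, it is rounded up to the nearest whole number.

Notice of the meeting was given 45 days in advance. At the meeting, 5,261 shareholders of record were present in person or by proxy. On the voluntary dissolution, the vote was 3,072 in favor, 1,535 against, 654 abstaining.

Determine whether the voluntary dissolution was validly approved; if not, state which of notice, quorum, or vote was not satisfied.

Valid — all requirements satisfied.

Notice: 45 days given; 45 required. Satisfied.
Quorum: 50% of 10,520 = 5,260; 5,261 present. Satisfied.
Vote: requires two-thirds of the votes cast (5,261 − 654 abstaining = 4,607); 2/3 of 4607 = 3071.33, rounded up to 3072, so 3,072 needed; 3,072 in favor. Satisfied.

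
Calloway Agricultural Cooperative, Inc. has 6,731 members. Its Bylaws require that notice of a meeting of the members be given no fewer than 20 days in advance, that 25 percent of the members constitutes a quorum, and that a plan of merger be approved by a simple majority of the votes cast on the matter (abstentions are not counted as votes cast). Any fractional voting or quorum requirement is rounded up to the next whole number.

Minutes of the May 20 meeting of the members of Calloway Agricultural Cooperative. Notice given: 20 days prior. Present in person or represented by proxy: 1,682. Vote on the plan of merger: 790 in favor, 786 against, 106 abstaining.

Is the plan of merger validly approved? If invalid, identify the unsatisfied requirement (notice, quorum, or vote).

Notice: 20 days given; 20 required. Satisfied.
Quorum: 25% of 6,731 = 1,682.75, rounded up to 1,683; 1,682 present. Not satisfied.
Vote: requires a majority of the votes cast (1,682 − 106 abstaining = 1,576); a majority of 1576 is 789, so 789 needed; 790 in favor. Satisfied.

Invalid — quorum requirement not satisfied.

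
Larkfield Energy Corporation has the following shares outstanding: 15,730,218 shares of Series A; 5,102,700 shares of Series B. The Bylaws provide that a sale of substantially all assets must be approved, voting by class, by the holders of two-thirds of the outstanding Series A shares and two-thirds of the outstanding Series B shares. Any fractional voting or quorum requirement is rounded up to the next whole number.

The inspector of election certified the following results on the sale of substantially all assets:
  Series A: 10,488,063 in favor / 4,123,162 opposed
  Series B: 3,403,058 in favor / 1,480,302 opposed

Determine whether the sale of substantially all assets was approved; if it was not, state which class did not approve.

Approved — every class gave the required vote.

Series A: 2/3 of 15730218 = 10486812; 10,486,812 required, 10,488,063 in favor — approved.
Series B: 2/3 of 5102700 = 3401800; 3,401,800 required, 3,403,058 in favor — approved.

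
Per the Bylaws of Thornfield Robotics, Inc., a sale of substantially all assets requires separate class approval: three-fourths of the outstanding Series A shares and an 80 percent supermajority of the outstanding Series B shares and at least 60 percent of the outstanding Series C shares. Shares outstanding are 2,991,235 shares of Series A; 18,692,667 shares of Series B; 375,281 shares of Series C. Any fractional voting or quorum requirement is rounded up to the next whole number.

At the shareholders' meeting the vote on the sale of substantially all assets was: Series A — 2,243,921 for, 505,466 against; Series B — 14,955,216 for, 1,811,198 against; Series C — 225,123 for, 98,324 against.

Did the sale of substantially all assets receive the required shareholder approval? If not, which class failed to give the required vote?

Series A: 3/4 of 2991235 = 2243426.25, rounded up to 2243427; 2,243,427 required, 2,243,921 in favor — approved.
Series B: 4/5 of 18692667 = 14954133.60, rounded up to 14954134; 14,954,134 required, 14,955,216 in favor — approved.
Series C: 3/5 of 375281 = 225168.60, rounded up to 225169; 225,169 required, 225,123 in favor — not approved.

Not approved — the Series C shares did not give the required vote.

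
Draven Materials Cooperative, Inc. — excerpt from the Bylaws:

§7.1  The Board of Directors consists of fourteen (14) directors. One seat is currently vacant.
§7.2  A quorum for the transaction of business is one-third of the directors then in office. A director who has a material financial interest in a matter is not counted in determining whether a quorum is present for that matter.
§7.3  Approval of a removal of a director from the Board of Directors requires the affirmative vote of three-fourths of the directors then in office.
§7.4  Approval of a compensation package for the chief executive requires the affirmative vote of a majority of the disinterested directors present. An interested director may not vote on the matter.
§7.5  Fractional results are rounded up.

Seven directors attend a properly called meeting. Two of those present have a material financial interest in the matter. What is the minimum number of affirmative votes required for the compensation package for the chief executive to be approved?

The compensation package for the chief executive requires a majority of the disinterested directors present (7 − 2 = 5).
A majority of 5 is 3.

3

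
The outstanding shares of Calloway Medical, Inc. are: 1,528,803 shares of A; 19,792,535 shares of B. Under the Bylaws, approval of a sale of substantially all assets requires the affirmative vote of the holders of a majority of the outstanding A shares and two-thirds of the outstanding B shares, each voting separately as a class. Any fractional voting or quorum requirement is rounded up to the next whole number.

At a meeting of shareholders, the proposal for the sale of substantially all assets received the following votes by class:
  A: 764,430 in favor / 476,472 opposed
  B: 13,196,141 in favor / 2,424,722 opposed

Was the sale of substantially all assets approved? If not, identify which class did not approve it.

Approved — every class gave the required vote.

A: a majority of 1528803 is 764402; 764,402 required, 764,430 in favor — approved.
B: 2/3 of 19792535 = 13195023.33, rounded up to 13195024; 13,195,024 required, 13,196,141 in favor — approved.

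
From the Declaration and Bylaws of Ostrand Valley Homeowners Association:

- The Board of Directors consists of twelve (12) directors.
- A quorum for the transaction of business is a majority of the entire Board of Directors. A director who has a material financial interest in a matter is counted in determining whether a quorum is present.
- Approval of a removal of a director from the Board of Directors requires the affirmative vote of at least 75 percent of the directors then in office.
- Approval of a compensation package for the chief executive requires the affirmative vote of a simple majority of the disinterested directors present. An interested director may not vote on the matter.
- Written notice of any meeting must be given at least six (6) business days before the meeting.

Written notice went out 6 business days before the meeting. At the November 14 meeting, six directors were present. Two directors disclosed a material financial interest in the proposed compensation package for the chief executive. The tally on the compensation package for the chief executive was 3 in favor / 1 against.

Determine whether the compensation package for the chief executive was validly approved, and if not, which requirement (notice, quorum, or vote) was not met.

Invalid — quorum requirement not satisfied.

Notice: 6 business days given; 6 required (6 ≥ 6). Satisfied.
Quorum: 6 present (interested directors count toward quorum); quorum is 7. Not satisfied.
Vote: the compensation package for the chief executive requires a majority of the disinterested directors present (6 − 2 = 4). A majority of 4 is 3, so 3 affirmative votes are needed; 3 voted in favor. Satisfied. (Moot — without a quorum no business can be validly transacted.)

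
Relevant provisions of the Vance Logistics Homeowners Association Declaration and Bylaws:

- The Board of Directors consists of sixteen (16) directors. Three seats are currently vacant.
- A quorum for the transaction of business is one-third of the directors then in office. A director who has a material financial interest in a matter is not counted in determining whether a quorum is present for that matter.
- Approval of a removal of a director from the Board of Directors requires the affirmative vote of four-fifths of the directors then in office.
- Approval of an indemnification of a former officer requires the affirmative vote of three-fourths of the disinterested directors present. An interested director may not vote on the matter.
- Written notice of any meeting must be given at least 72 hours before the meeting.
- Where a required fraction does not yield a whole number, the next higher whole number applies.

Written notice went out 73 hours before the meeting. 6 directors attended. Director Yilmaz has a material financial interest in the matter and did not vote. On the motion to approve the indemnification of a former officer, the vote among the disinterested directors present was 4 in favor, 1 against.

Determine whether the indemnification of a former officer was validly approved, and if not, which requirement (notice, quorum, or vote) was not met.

Valid — all requirements satisfied.

Notice: 73 hours given; 72 required (73 ≥ 72). Satisfied.
Quorum: 6 present, but the 1 interested director does not count, leaving 5. Quorum is 5. Satisfied.
Vote: the indemnification of a former officer requires three-fourths of the disinterested directors present (6 − 1 = 5). 3/4 of 5 = 3.75, rounded up to 4, so 4 affirmative votes are needed; 4 voted in favor. Satisfied.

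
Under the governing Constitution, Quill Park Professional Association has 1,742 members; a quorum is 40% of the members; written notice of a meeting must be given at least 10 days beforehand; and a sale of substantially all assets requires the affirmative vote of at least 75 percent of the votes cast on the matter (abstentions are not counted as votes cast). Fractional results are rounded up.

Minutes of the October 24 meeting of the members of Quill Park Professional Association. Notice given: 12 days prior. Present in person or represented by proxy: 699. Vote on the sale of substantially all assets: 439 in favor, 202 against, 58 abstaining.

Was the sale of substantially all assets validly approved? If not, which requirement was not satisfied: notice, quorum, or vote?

Notice: 12 days given; 10 required. Satisfied.
Quorum: 40% of 1,742 = 696.80, rounded up to 697; 699 present. Satisfied.
Vote: requires three-fourths of the votes cast (699 − 58 abstaining = 641); 3/4 of 641 = 480.75, rounded up to 481, so 481 needed; 439 in favor. Not satisfied.

Invalid — vote requirement not satisfied.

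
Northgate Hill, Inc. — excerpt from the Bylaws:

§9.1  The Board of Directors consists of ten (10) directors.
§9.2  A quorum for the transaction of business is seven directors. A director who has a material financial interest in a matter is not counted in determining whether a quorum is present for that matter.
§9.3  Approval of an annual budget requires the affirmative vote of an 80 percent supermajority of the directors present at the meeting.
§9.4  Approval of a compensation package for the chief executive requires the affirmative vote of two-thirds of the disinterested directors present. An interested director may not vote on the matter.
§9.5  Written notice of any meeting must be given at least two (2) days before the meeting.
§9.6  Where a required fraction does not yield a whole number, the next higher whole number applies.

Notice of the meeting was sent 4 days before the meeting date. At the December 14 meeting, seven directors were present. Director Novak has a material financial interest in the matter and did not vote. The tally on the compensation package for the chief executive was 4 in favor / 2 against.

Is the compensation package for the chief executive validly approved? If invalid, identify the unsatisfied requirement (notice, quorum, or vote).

Invalid — quorum requirement not satisfied.

Notice: 4 days given; 2 required (4 ≥ 2). Satisfied.
Quorum: 7 present, but the 1 interested director does not count, leaving 6. Quorum is 7. Not satisfied.
Vote: the compensation package for the chief executive requires two-thirds of the disinterested directors present (7 − 1 = 6). 2/3 of 6 = 4, so 4 affirmative votes are needed; 4 voted in favor. Satisfied. (Moot — without a quorum no business can be validly transacted.)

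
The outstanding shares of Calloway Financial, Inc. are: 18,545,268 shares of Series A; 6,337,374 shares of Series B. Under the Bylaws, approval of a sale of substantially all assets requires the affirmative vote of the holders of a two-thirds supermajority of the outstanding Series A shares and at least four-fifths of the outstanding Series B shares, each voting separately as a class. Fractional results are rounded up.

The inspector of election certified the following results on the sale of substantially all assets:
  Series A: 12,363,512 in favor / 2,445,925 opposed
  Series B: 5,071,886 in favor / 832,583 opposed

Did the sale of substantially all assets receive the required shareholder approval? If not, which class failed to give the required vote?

Series A: 2/3 of 18545268 = 12363512; 12,363,512 required, 12,363,512 in favor — approved.
Series B: 4/5 of 6337374 = 5069899.20, rounded up to 5069900; 5,069,900 required, 5,071,886 in favor — approved.

Approved — every class gave the required vote.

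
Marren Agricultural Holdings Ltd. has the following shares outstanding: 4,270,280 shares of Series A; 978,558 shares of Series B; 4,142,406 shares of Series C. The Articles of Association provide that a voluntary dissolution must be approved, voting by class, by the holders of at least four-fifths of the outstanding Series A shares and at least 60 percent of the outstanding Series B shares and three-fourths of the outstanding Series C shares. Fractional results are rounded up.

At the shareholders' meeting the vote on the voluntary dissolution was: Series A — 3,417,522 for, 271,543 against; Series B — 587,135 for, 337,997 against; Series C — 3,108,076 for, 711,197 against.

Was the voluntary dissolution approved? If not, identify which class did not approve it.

Approved — every class gave the required vote.

Series A: 4/5 of 4270280 = 3416224; 3,416,224 required, 3,417,522 in favor — approved.
Series B: 3/5 of 978558 = 587134.80, rounded up to 587135; 587,135 required, 587,135 in favor — approved.
Series C: 3/4 of 4142406 = 3106804.50, rounded up to 3106805; 3,106,805 required, 3,108,076 in favor — approved.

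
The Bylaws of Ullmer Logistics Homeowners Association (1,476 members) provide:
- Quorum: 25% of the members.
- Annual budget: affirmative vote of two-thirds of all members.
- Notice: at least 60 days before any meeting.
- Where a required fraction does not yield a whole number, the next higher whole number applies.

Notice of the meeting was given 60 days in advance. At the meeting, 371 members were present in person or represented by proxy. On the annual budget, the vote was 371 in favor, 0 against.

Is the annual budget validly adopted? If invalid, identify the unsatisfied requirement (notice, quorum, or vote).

Invalid — vote requirement not satisfied.

Notice: 60 days given; 60 required. Satisfied.
Quorum: 25% of 1,476 = 369; 371 present. Satisfied.
Vote: requires two-thirds of all members (1,476); 2/3 of 1476 = 984, so 984 needed; 371 in favor. Not satisfied.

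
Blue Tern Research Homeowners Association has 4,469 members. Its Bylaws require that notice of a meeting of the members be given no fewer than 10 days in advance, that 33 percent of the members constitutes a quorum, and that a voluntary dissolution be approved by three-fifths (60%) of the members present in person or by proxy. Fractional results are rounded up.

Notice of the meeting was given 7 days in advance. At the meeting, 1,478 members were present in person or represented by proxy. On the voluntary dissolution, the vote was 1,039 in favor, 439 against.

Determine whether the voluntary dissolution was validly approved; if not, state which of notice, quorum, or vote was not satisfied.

Invalid — notice requirement not satisfied.

Notice: 7 days given; 10 required. Not satisfied.
Quorum: 33% of 4,469 = 1,474.77, rounded up to 1,475; 1,478 present. Satisfied.
Vote: requires three-fifths of those present (1,478); 3/5 of 1478 = 886.80, rounded up to 887, so 887 needed; 1,039 in favor. Satisfied.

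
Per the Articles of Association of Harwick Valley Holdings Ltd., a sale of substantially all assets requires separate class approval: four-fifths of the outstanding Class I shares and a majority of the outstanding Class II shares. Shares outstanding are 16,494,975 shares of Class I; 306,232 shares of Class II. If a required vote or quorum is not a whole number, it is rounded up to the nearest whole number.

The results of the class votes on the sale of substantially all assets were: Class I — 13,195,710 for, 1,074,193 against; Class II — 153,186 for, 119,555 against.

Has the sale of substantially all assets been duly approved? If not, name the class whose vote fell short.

Not approved — the Class I shares did not give the required vote.

Class I: 4/5 of 16494975 = 13195980; 13,195,980 required, 13,195,710 in favor — not approved.
Class II: a majority of 306232 is 153117; 153,117 required, 153,186 in favor — approved.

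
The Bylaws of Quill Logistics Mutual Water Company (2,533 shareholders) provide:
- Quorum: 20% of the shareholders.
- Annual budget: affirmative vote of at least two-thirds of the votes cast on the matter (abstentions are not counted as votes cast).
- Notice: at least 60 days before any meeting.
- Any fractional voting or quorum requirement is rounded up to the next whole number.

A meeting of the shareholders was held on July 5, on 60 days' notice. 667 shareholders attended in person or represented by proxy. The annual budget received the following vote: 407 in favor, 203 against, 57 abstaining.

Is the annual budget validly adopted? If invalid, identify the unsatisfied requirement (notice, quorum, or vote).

Valid — all requirements satisfied.

Notice: 60 days given; 60 required. Satisfied.
Quorum: 20% of 2,533 = 506.60, rounded up to 507; 667 present. Satisfied.
Vote: requires two-thirds of the votes cast (667 − 57 abstaining = 610); 2/3 of 610 = 406.67, rounded up to 407, so 407 needed; 407 in favor. Satisfied.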